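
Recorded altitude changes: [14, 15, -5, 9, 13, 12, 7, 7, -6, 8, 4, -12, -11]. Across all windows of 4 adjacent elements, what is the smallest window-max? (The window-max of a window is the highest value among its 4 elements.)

8

Window maxs for each of the 10 positions:
[14, 15, -5, 9] → max 15
[15, -5, 9, 13] → max 15
[-5, 9, 13, 12] → max 13
[9, 13, 12, 7] → max 13
[13, 12, 7, 7] → max 13
[12, 7, 7, -6] → max 12
[7, 7, -6, 8] → max 8
[7, -6, 8, 4] → max 8
[-6, 8, 4, -12] → max 8
[8, 4, -12, -11] → max 8
Smallest of these is 8.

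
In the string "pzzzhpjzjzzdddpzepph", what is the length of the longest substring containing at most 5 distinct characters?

add p: window [p] (1 distinct), len 1
add z: window [p, z] (2 distinct), len 2
add z: window [p, z, z] (2 distinct), len 3
add z: window [p, z, z, z] (2 distinct), len 4
add h: window [p, z, z, z, h] (3 distinct), len 5
add p: window [p, z, z, z, h, p] (3 distinct), len 6
add j: window [p, z, z, z, h, p, j] (4 distinct), len 7
add z: window [p, z, z, z, h, p, j, z] (4 distinct), len 8
add j: window [p, z, z, z, h, p, j, z, j] (4 distinct), len 9
add z: window [p, z, z, z, h, p, j, z, j, z] (4 distinct), len 10
add z: window [p, z, z, z, h, p, j, z, j, z, z] (4 distinct), len 11
add d: window [p, z, z, z, h, p, j, z, j, z, z, d] (5 distinct), len 12
add d: window [p, z, z, z, h, p, j, z, j, z, z, d, d] (5 distinct), len 13
add d: window [p, z, z, z, h, p, j, z, j, z, z, d, d, d] (5 distinct), len 14
add p: window [p, z, z, z, h, p, j, z, j, z, z, d, d, d, p] (5 distinct), len 15
add z: window [p, z, z, z, h, p, j, z, j, z, z, d, d, d, p, z] (5 distinct), len 16
add e: window [p, j, z, j, z, z, d, d, d, p, z, e] (5 distinct), len 12
add p: window [p, j, z, j, z, z, d, d, d, p, z, e, p] (5 distinct), len 13
add p: window [p, j, z, j, z, z, d, d, d, p, z, e, p, p] (5 distinct), len 14
add h: window [z, z, d, d, d, p, z, e, p, p, h] (5 distinct), len 11
Longest length with ≤5 distinct: 16.

16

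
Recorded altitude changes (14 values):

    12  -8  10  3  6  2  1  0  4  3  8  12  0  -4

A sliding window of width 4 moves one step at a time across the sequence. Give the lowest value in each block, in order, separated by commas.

-8, -8, 2, 1, 0, 0, 0, 0, 3, 0, -4

[12, -8, 10, 3] → min -8
[-8, 10, 3, 6] → min -8
[10, 3, 6, 2] → min 2
[3, 6, 2, 1] → min 1
[6, 2, 1, 0] → min 0
[2, 1, 0, 4] → min 0
[1, 0, 4, 3] → min 0
[0, 4, 3, 8] → min 0
[4, 3, 8, 12] → min 3
[3, 8, 12, 0] → min 0
[8, 12, 0, -4] → min -4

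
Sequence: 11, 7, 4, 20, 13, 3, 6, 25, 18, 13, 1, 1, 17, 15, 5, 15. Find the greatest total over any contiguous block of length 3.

[11, 7, 4] → sum 22
[7, 4, 20] → sum 31
[4, 20, 13] → sum 37
[20, 13, 3] → sum 36
[13, 3, 6] → sum 22
[3, 6, 25] → sum 34
[6, 25, 18] → sum 49
[25, 18, 13] → sum 56
[18, 13, 1] → sum 32
[13, 1, 1] → sum 15
[1, 1, 17] → sum 19
[1, 17, 15] → sum 33
[17, 15, 5] → sum 37
[15, 5, 15] → sum 35
Greatest of these is 56.

56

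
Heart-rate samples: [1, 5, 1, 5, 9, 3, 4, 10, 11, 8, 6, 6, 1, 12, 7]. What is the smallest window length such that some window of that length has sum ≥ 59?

add 1: running sum 1 < 59
add 5: running sum 6 < 59
add 1: running sum 7 < 59
add 5: running sum 12 < 59
add 9: running sum 21 < 59
add 3: running sum 24 < 59
add 4: running sum 28 < 59
add 10: running sum 38 < 59
add 11: running sum 49 < 59
add 8: running sum 57 < 59
add 6: shortest ending here [5, 1, 5, 9, 3, 4, 10, 11, 8, 6] sum 62, len 10
add 6: shortest ending here [5, 9, 3, 4, 10, 11, 8, 6, 6] sum 62, len 9
add 1: shortest ending here [5, 9, 3, 4, 10, 11, 8, 6, 6, 1] sum 63, len 10
add 12: shortest ending here [3, 4, 10, 11, 8, 6, 6, 1, 12] sum 61, len 9
add 7: shortest ending here [10, 11, 8, 6, 6, 1, 12, 7] sum 61, len 8
Shortest qualifying length: 8.

8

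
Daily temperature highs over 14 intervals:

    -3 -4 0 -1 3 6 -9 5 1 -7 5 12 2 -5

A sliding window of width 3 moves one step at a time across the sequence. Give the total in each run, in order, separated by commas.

Sliding a size-3 window across the 14 values:
[-3, -4, 0] → sum -7
[-4, 0, -1] → sum -5
[0, -1, 3] → sum 2
[-1, 3, 6] → sum 8
[3, 6, -9] → sum 0
[6, -9, 5] → sum 2
[-9, 5, 1] → sum -3
[5, 1, -7] → sum -1
[1, -7, 5] → sum -1
[-7, 5, 12] → sum 10
[5, 12, 2] → sum 19
[12, 2, -5] → sum 9

-7, -5, 2, 8, 0, 2, -3, -1, -1, 10, 19, 9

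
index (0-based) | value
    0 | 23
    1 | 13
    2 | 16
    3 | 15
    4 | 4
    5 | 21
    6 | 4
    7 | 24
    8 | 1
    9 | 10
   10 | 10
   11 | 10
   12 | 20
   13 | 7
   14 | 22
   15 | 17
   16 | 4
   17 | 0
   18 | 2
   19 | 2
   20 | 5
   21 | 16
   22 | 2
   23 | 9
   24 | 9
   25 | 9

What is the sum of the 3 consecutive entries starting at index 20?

Elements at indices 20..22: 5, 16, 2
sum(5, 16, 2) = 23

23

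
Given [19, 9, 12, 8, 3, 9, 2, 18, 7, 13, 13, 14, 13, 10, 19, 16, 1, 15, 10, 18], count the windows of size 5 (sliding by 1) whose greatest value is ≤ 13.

19 9 12 8 3 → max 19
9 12 8 3 9 → max 12  ≤ 13 ✓
12 8 3 9 2 → max 12  ≤ 13 ✓
8 3 9 2 18 → max 18
3 9 2 18 7 → max 18
9 2 18 7 13 → max 18
2 18 7 13 13 → max 18
18 7 13 13 14 → max 18
7 13 13 14 13 → max 14
13 13 14 13 10 → max 14
13 14 13 10 19 → max 19
14 13 10 19 16 → max 19
13 10 19 16 1 → max 19
10 19 16 1 15 → max 19
19 16 1 15 10 → max 19
16 1 15 10 18 → max 18
2 windows satisfy the condition.

2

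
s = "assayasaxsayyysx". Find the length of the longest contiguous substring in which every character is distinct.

[a] len 1
[a, s] len 2
[s] len 1
[s, a] len 2
[s, a, y] len 3
[y, a] len 2
[y, a, s] len 3
[s, a] len 2
[s, a, x] len 3
[a, x, s] len 3
[x, s, a] len 3
[x, s, a, y] len 4
[y] len 1
[y] len 1
[y, s] len 2
[y, s, x] len 3
Longest all-distinct length: 4.

4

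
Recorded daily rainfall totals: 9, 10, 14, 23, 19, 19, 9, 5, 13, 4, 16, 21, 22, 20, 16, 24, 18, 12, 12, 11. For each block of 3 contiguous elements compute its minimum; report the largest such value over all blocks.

Window mins for each of the 18 positions:
9 10 14 → min 9
10 14 23 → min 10
14 23 19 → min 14
23 19 19 → min 19
19 19 9 → min 9
19 9 5 → min 5
9 5 13 → min 5
5 13 4 → min 4
13 4 16 → min 4
4 16 21 → min 4
16 21 22 → min 16
21 22 20 → min 20
22 20 16 → min 16
20 16 24 → min 16
16 24 18 → min 16
24 18 12 → min 12
18 12 12 → min 12
12 12 11 → min 11
Largest of these is 20.

20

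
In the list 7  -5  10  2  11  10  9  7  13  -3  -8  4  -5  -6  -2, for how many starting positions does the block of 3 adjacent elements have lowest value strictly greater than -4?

6

7 -5 10 → min -5
-5 10 2 → min -5
10 2 11 → min 2  > -4 ✓
2 11 10 → min 2  > -4 ✓
11 10 9 → min 9  > -4 ✓
10 9 7 → min 7  > -4 ✓
9 7 13 → min 7  > -4 ✓
7 13 -3 → min -3  > -4 ✓
13 -3 -8 → min -8
-3 -8 4 → min -8
-8 4 -5 → min -8
4 -5 -6 → min -6
-5 -6 -2 → min -6
6 windows satisfy the condition.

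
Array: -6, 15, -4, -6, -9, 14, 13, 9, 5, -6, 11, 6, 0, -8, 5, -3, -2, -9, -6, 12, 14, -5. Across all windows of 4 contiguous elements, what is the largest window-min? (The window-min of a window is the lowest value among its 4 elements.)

5

-6 15 -4 -6 → min -6
15 -4 -6 -9 → min -9
-4 -6 -9 14 → min -9
-6 -9 14 13 → min -9
-9 14 13 9 → min -9
14 13 9 5 → min 5
13 9 5 -6 → min -6
9 5 -6 11 → min -6
5 -6 11 6 → min -6
-6 11 6 0 → min -6
11 6 0 -8 → min -8
6 0 -8 5 → min -8
0 -8 5 -3 → min -8
-8 5 -3 -2 → min -8
5 -3 -2 -9 → min -9
-3 -2 -9 -6 → min -9
-2 -9 -6 12 → min -9
-9 -6 12 14 → min -9
-6 12 14 -5 → min -6
Largest of these is 5.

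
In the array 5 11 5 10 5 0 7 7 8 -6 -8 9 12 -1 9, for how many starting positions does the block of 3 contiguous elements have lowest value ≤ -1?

(5, 11, 5) → min 5
(11, 5, 10) → min 5
(5, 10, 5) → min 5
(10, 5, 0) → min 0
(5, 0, 7) → min 0
(0, 7, 7) → min 0
(7, 7, 8) → min 7
(7, 8, -6) → min -6  ≤ -1 ✓
(8, -6, -8) → min -8  ≤ -1 ✓
(-6, -8, 9) → min -8  ≤ -1 ✓
(-8, 9, 12) → min -8  ≤ -1 ✓
(9, 12, -1) → min -1  ≤ -1 ✓
(12, -1, 9) → min -1  ≤ -1 ✓
6 windows satisfy the condition.

6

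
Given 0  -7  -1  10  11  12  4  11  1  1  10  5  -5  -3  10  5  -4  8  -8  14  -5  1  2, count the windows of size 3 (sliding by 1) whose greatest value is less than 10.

5

(0, -7, -1) → max 0  < 10 ✓
(-7, -1, 10) → max 10
(-1, 10, 11) → max 11
(10, 11, 12) → max 12
(11, 12, 4) → max 12
(12, 4, 11) → max 12
(4, 11, 1) → max 11
(11, 1, 1) → max 11
(1, 1, 10) → max 10
(1, 10, 5) → max 10
(10, 5, -5) → max 10
(5, -5, -3) → max 5  < 10 ✓
(-5, -3, 10) → max 10
(-3, 10, 5) → max 10
(10, 5, -4) → max 10
(5, -4, 8) → max 8  < 10 ✓
(-4, 8, -8) → max 8  < 10 ✓
(8, -8, 14) → max 14
(-8, 14, -5) → max 14
(14, -5, 1) → max 14
(-5, 1, 2) → max 2  < 10 ✓
5 windows satisfy the condition.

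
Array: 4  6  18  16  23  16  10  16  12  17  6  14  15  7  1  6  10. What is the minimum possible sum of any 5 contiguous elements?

39

Window sums for each of the 13 positions:
4 6 18 16 23 → sum 67
6 18 16 23 16 → sum 79
18 16 23 16 10 → sum 83
16 23 16 10 16 → sum 81
23 16 10 16 12 → sum 77
16 10 16 12 17 → sum 71
10 16 12 17 6 → sum 61
16 12 17 6 14 → sum 65
12 17 6 14 15 → sum 64
17 6 14 15 7 → sum 59
6 14 15 7 1 → sum 43
14 15 7 1 6 → sum 43
15 7 1 6 10 → sum 39
Minimum of these is 39.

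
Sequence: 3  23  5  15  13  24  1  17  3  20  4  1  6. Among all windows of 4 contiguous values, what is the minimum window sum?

28

(3, 23, 5, 15) → sum 46
(23, 5, 15, 13) → sum 56
(5, 15, 13, 24) → sum 57
(15, 13, 24, 1) → sum 53
(13, 24, 1, 17) → sum 55
(24, 1, 17, 3) → sum 45
(1, 17, 3, 20) → sum 41
(17, 3, 20, 4) → sum 44
(3, 20, 4, 1) → sum 28
(20, 4, 1, 6) → sum 31
Minimum of these is 28.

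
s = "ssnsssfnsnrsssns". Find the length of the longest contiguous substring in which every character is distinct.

add s: [s] len 1
add s (repeat s, move left end past it): [s] len 1
add n: [s, n] len 2
add s (repeat s, move left end past it): [n, s] len 2
add s (repeat s, move left end past it): [s] len 1
add s (repeat s, move left end past it): [s] len 1
add f: [s, f] len 2
add n: [s, f, n] len 3
add s (repeat s, move left end past it): [f, n, s] len 3
add n (repeat n, move left end past it): [s, n] len 2
add r: [s, n, r] len 3
add s (repeat s, move left end past it): [n, r, s] len 3
add s (repeat s, move left end past it): [s] len 1
add s (repeat s, move left end past it): [s] len 1
add n: [s, n] len 2
add s (repeat s, move left end past it): [n, s] len 2
Longest all-distinct length: 3.

3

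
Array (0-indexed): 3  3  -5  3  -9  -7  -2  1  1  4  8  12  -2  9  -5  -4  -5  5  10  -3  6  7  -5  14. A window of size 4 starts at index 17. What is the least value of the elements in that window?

-3

Elements at indices 17..20: 5, 10, -3, 6
min(5, 10, -3, 6) = -3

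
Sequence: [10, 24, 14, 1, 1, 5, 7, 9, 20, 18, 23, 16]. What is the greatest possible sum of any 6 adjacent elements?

93

[10, 24, 14, 1, 1, 5] → sum 55
[24, 14, 1, 1, 5, 7] → sum 52
[14, 1, 1, 5, 7, 9] → sum 37
[1, 1, 5, 7, 9, 20] → sum 43
[1, 5, 7, 9, 20, 18] → sum 60
[5, 7, 9, 20, 18, 23] → sum 82
[7, 9, 20, 18, 23, 16] → sum 93
Greatest of these is 93.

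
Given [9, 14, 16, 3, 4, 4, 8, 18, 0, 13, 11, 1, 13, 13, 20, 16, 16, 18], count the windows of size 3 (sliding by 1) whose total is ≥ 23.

9 14 16 → sum 39  ≥ 23 ✓
14 16 3 → sum 33  ≥ 23 ✓
16 3 4 → sum 23  ≥ 23 ✓
3 4 4 → sum 11
4 4 8 → sum 16
4 8 18 → sum 30  ≥ 23 ✓
8 18 0 → sum 26  ≥ 23 ✓
18 0 13 → sum 31  ≥ 23 ✓
0 13 11 → sum 24  ≥ 23 ✓
13 11 1 → sum 25  ≥ 23 ✓
11 1 13 → sum 25  ≥ 23 ✓
1 13 13 → sum 27  ≥ 23 ✓
13 13 20 → sum 46  ≥ 23 ✓
13 20 16 → sum 49  ≥ 23 ✓
20 16 16 → sum 52  ≥ 23 ✓
16 16 18 → sum 50  ≥ 23 ✓
14 windows satisfy the condition.

14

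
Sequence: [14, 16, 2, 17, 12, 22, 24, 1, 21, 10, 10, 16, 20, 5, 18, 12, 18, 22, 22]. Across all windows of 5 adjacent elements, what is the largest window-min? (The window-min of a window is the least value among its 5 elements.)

12

14 16 2 17 12 → min 2
16 2 17 12 22 → min 2
2 17 12 22 24 → min 2
17 12 22 24 1 → min 1
12 22 24 1 21 → min 1
22 24 1 21 10 → min 1
24 1 21 10 10 → min 1
1 21 10 10 16 → min 1
21 10 10 16 20 → min 10
10 10 16 20 5 → min 5
10 16 20 5 18 → min 5
16 20 5 18 12 → min 5
20 5 18 12 18 → min 5
5 18 12 18 22 → min 5
18 12 18 22 22 → min 12
Largest of these is 12.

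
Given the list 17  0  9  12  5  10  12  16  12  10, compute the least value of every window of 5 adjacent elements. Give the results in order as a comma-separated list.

(17, 0, 9, 12, 5) → min 0
(0, 9, 12, 5, 10) → min 0
(9, 12, 5, 10, 12) → min 5
(12, 5, 10, 12, 16) → min 5
(5, 10, 12, 16, 12) → min 5
(10, 12, 16, 12, 10) → min 10

0, 0, 5, 5, 5, 10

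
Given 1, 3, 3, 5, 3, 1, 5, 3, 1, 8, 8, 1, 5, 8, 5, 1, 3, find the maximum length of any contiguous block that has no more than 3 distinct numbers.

add 1: window [1] (1 distinct), len 1
add 3: window [1, 3] (2 distinct), len 2
add 3: window [1, 3, 3] (2 distinct), len 3
add 5: window [1, 3, 3, 5] (3 distinct), len 4
add 3: window [1, 3, 3, 5, 3] (3 distinct), len 5
add 1: window [1, 3, 3, 5, 3, 1] (3 distinct), len 6
add 5: window [1, 3, 3, 5, 3, 1, 5] (3 distinct), len 7
add 3: window [1, 3, 3, 5, 3, 1, 5, 3] (3 distinct), len 8
add 1: window [1, 3, 3, 5, 3, 1, 5, 3, 1] (3 distinct), len 9
add 8: window [3, 1, 8] (3 distinct), len 3
add 8: window [3, 1, 8, 8] (3 distinct), len 4
add 1: window [3, 1, 8, 8, 1] (3 distinct), len 5
add 5: window [1, 8, 8, 1, 5] (3 distinct), len 5
add 8: window [1, 8, 8, 1, 5, 8] (3 distinct), len 6
add 5: window [1, 8, 8, 1, 5, 8, 5] (3 distinct), len 7
add 1: window [1, 8, 8, 1, 5, 8, 5, 1] (3 distinct), len 8
add 3: window [5, 1, 3] (3 distinct), len 3
Longest length with ≤3 distinct: 9.

9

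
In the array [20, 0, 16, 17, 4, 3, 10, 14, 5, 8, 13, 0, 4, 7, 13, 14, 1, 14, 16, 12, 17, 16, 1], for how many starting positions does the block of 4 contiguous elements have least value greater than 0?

[20, 0, 16, 17] → min 0
[0, 16, 17, 4] → min 0
[16, 17, 4, 3] → min 3  > 0 ✓
[17, 4, 3, 10] → min 3  > 0 ✓
[4, 3, 10, 14] → min 3  > 0 ✓
[3, 10, 14, 5] → min 3  > 0 ✓
[10, 14, 5, 8] → min 5  > 0 ✓
[14, 5, 8, 13] → min 5  > 0 ✓
[5, 8, 13, 0] → min 0
[8, 13, 0, 4] → min 0
[13, 0, 4, 7] → min 0
[0, 4, 7, 13] → min 0
[4, 7, 13, 14] → min 4  > 0 ✓
[7, 13, 14, 1] → min 1  > 0 ✓
[13, 14, 1, 14] → min 1  > 0 ✓
[14, 1, 14, 16] → min 1  > 0 ✓
[1, 14, 16, 12] → min 1  > 0 ✓
[14, 16, 12, 17] → min 12  > 0 ✓
[16, 12, 17, 16] → min 12  > 0 ✓
[12, 17, 16, 1] → min 1  > 0 ✓
14 windows satisfy the condition.

14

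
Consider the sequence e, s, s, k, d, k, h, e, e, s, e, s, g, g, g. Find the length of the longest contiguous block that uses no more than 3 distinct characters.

add e: window [e] (1 distinct), len 1
add s: window [e, s] (2 distinct), len 2
add s: window [e, s, s] (2 distinct), len 3
add k: window [e, s, s, k] (3 distinct), len 4
add d: window [s, s, k, d] (3 distinct), len 4
add k: window [s, s, k, d, k] (3 distinct), len 5
add h: window [k, d, k, h] (3 distinct), len 4
add e: window [k, h, e] (3 distinct), len 3
add e: window [k, h, e, e] (3 distinct), len 4
add s: window [h, e, e, s] (3 distinct), len 4
add e: window [h, e, e, s, e] (3 distinct), len 5
add s: window [h, e, e, s, e, s] (3 distinct), len 6
add g: window [e, e, s, e, s, g] (3 distinct), len 6
add g: window [e, e, s, e, s, g, g] (3 distinct), len 7
add g: window [e, e, s, e, s, g, g, g] (3 distinct), len 8
Longest length with ≤3 distinct: 8.

8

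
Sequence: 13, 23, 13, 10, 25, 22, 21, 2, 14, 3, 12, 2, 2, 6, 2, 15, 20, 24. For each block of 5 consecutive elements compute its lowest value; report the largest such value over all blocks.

Window mins for each of the 14 positions:
13 23 13 10 25 → min 10
23 13 10 25 22 → min 10
13 10 25 22 21 → min 10
10 25 22 21 2 → min 2
25 22 21 2 14 → min 2
22 21 2 14 3 → min 2
21 2 14 3 12 → min 2
2 14 3 12 2 → min 2
14 3 12 2 2 → min 2
3 12 2 2 6 → min 2
12 2 2 6 2 → min 2
2 2 6 2 15 → min 2
2 6 2 15 20 → min 2
6 2 15 20 24 → min 2
Largest of these is 10.

10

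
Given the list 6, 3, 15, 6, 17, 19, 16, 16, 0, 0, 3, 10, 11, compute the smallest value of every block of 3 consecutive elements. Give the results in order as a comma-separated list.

3, 3, 6, 6, 16, 16, 0, 0, 0, 0, 3

6 3 15 → min 3
3 15 6 → min 3
15 6 17 → min 6
6 17 19 → min 6
17 19 16 → min 16
19 16 16 → min 16
16 16 0 → min 0
16 0 0 → min 0
0 0 3 → min 0
0 3 10 → min 0
3 10 11 → min 3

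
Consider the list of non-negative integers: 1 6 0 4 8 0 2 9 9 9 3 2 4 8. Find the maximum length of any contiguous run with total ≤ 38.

8

→ 1: sum 1, len 1
→ 6: sum 7, len 2
→ 0: sum 7, len 3
→ 4: sum 11, len 4
→ 8: sum 19, len 5
→ 0: sum 19, len 6
→ 2: sum 21, len 7
→ 9: sum 30, len 8
→ 9 (dropped 1): sum 38, len 8
→ 9 (dropped 6, 0, 4): sum 37, len 6
→ 3 (dropped 8): sum 32, len 6
→ 2: sum 34, len 7
→ 4: sum 38, len 8
→ 8 (dropped 0, 2, 9): sum 35, len 6
Longest length seen: 8.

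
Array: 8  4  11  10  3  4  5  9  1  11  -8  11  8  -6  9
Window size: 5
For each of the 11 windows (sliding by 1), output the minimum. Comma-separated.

3, 3, 3, 3, 1, 1, -8, -8, -8, -8, -8

8 4 11 10 3 → min 3
4 11 10 3 4 → min 3
11 10 3 4 5 → min 3
10 3 4 5 9 → min 3
3 4 5 9 1 → min 1
4 5 9 1 11 → min 1
5 9 1 11 -8 → min -8
9 1 11 -8 11 → min -8
1 11 -8 11 8 → min -8
11 -8 11 8 -6 → min -8
-8 11 8 -6 9 → min -8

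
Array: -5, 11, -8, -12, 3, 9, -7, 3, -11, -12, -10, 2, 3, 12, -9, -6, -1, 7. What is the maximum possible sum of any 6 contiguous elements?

6

(-5, 11, -8, -12, 3, 9) → sum -2
(11, -8, -12, 3, 9, -7) → sum -4
(-8, -12, 3, 9, -7, 3) → sum -12
(-12, 3, 9, -7, 3, -11) → sum -15
(3, 9, -7, 3, -11, -12) → sum -15
(9, -7, 3, -11, -12, -10) → sum -28
(-7, 3, -11, -12, -10, 2) → sum -35
(3, -11, -12, -10, 2, 3) → sum -25
(-11, -12, -10, 2, 3, 12) → sum -16
(-12, -10, 2, 3, 12, -9) → sum -14
(-10, 2, 3, 12, -9, -6) → sum -8
(2, 3, 12, -9, -6, -1) → sum 1
(3, 12, -9, -6, -1, 7) → sum 6
Maximum of these is 6.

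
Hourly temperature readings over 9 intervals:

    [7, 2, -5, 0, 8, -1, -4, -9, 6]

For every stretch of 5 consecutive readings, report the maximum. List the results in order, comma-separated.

Sliding a size-5 window across the 9 values:
(7, 2, -5, 0, 8) → max 8
(2, -5, 0, 8, -1) → max 8
(-5, 0, 8, -1, -4) → max 8
(0, 8, -1, -4, -9) → max 8
(8, -1, -4, -9, 6) → max 8

8, 8, 8, 8, 8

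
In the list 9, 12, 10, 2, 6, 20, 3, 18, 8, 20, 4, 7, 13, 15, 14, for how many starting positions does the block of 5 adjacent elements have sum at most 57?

9 12 10 2 6 → sum 39  ≤ 57 ✓
12 10 2 6 20 → sum 50  ≤ 57 ✓
10 2 6 20 3 → sum 41  ≤ 57 ✓
2 6 20 3 18 → sum 49  ≤ 57 ✓
6 20 3 18 8 → sum 55  ≤ 57 ✓
20 3 18 8 20 → sum 69
3 18 8 20 4 → sum 53  ≤ 57 ✓
18 8 20 4 7 → sum 57  ≤ 57 ✓
8 20 4 7 13 → sum 52  ≤ 57 ✓
20 4 7 13 15 → sum 59
4 7 13 15 14 → sum 53  ≤ 57 ✓
9 windows satisfy the condition.

9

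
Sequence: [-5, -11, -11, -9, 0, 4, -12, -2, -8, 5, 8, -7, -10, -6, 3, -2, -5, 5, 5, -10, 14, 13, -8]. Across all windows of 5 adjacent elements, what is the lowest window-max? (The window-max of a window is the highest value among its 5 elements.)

-5 -11 -11 -9 0 → max 0
-11 -11 -9 0 4 → max 4
-11 -9 0 4 -12 → max 4
-9 0 4 -12 -2 → max 4
0 4 -12 -2 -8 → max 4
4 -12 -2 -8 5 → max 5
-12 -2 -8 5 8 → max 8
-2 -8 5 8 -7 → max 8
-8 5 8 -7 -10 → max 8
5 8 -7 -10 -6 → max 8
8 -7 -10 -6 3 → max 8
-7 -10 -6 3 -2 → max 3
-10 -6 3 -2 -5 → max 3
-6 3 -2 -5 5 → max 5
3 -2 -5 5 5 → max 5
-2 -5 5 5 -10 → max 5
-5 5 5 -10 14 → max 14
5 5 -10 14 13 → max 14
5 -10 14 13 -8 → max 14
Lowest of these is 0.

0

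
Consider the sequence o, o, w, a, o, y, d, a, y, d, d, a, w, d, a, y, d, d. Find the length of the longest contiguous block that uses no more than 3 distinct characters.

7

Extend right; when distinct count exceeds 3, shrink from the left:
add o: window [o] (1 distinct), len 1
add o: window [o, o] (1 distinct), len 2
add w: window [o, o, w] (2 distinct), len 3
add a: window [o, o, w, a] (3 distinct), len 4
add o: window [o, o, w, a, o] (3 distinct), len 5
add y: window [a, o, y] (3 distinct), len 3
add d: window [o, y, d] (3 distinct), len 3
add a: window [y, d, a] (3 distinct), len 3
add y: window [y, d, a, y] (3 distinct), len 4
add d: window [y, d, a, y, d] (3 distinct), len 5
add d: window [y, d, a, y, d, d] (3 distinct), len 6
add a: window [y, d, a, y, d, d, a] (3 distinct), len 7
add w: window [d, d, a, w] (3 distinct), len 4
add d: window [d, d, a, w, d] (3 distinct), len 5
add a: window [d, d, a, w, d, a] (3 distinct), len 6
add y: window [d, a, y] (3 distinct), len 3
add d: window [d, a, y, d] (3 distinct), len 4
add d: window [d, a, y, d, d] (3 distinct), len 5
Longest length with ≤3 distinct: 7.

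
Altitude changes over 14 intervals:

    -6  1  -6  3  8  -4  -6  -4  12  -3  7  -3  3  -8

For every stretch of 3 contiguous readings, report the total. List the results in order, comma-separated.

Sliding a size-3 window across the 14 values:
[-6, 1, -6] → sum -11
[1, -6, 3] → sum -2
[-6, 3, 8] → sum 5
[3, 8, -4] → sum 7
[8, -4, -6] → sum -2
[-4, -6, -4] → sum -14
[-6, -4, 12] → sum 2
[-4, 12, -3] → sum 5
[12, -3, 7] → sum 16
[-3, 7, -3] → sum 1
[7, -3, 3] → sum 7
[-3, 3, -8] → sum -8

-11, -2, 5, 7, -2, -14, 2, 5, 16, 1, 7, -8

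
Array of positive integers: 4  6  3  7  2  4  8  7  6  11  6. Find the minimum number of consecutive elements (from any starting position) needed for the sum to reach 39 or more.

add 4: running sum 4 < 39
add 6: running sum 10 < 39
add 3: running sum 13 < 39
add 7: running sum 20 < 39
add 2: running sum 22 < 39
add 4: running sum 26 < 39
add 8: running sum 34 < 39
end 7: [4, 6, 3, 7, 2, 4, 8, 7] sum 41, len 8
end 8: [6, 3, 7, 2, 4, 8, 7, 6] sum 43, len 8
end 9: [7, 2, 4, 8, 7, 6, 11] sum 45, len 7
end 10: [4, 8, 7, 6, 11, 6] sum 42, len 6
Shortest qualifying length: 6.

6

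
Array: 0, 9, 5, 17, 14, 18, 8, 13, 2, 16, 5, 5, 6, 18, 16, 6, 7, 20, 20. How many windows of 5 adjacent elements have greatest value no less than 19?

2

[0, 9, 5, 17, 14] → max 17
[9, 5, 17, 14, 18] → max 18
[5, 17, 14, 18, 8] → max 18
[17, 14, 18, 8, 13] → max 18
[14, 18, 8, 13, 2] → max 18
[18, 8, 13, 2, 16] → max 18
[8, 13, 2, 16, 5] → max 16
[13, 2, 16, 5, 5] → max 16
[2, 16, 5, 5, 6] → max 16
[16, 5, 5, 6, 18] → max 18
[5, 5, 6, 18, 16] → max 18
[5, 6, 18, 16, 6] → max 18
[6, 18, 16, 6, 7] → max 18
[18, 16, 6, 7, 20] → max 20  ≥ 19 ✓
[16, 6, 7, 20, 20] → max 20  ≥ 19 ✓
2 windows satisfy the condition.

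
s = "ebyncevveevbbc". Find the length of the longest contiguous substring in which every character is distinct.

6

add e: [e] len 1
add b: [e, b] len 2
add y: [e, b, y] len 3
add n: [e, b, y, n] len 4
add c: [e, b, y, n, c] len 5
add e (repeat e, move left end past it): [b, y, n, c, e] len 5
add v: [b, y, n, c, e, v] len 6
add v (repeat v, move left end past it): [v] len 1
add e: [v, e] len 2
add e (repeat e, move left end past it): [e] len 1
add v: [e, v] len 2
add b: [e, v, b] len 3
add b (repeat b, move left end past it): [b] len 1
add c: [b, c] len 2
Longest all-distinct length: 6.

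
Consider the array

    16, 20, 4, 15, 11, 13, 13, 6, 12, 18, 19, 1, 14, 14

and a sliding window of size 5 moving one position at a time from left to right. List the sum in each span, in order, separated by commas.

Sliding a size-5 window across the 14 values:
16 20 4 15 11 → sum 66
20 4 15 11 13 → sum 63
4 15 11 13 13 → sum 56
15 11 13 13 6 → sum 58
11 13 13 6 12 → sum 55
13 13 6 12 18 → sum 62
13 6 12 18 19 → sum 68
6 12 18 19 1 → sum 56
12 18 19 1 14 → sum 64
18 19 1 14 14 → sum 66

66, 63, 56, 58, 55, 62, 68, 56, 64, 66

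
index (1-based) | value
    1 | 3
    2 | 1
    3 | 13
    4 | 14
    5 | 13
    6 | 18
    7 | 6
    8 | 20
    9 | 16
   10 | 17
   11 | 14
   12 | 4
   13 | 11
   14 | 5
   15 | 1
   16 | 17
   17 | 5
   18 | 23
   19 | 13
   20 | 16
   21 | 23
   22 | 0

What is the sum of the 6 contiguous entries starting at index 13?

Elements at indices 13..18: 11, 5, 1, 17, 5, 23
sum(11, 5, 1, 17, 5, 23) = 62

62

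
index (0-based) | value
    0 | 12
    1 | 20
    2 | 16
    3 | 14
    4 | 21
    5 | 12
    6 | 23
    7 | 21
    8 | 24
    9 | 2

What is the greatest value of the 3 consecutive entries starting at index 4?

Elements at indices 4..6: 21, 12, 23
max(21, 12, 23) = 23

23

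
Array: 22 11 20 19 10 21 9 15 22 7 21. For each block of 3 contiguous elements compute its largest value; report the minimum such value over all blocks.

20

[22, 11, 20] → max 22
[11, 20, 19] → max 20
[20, 19, 10] → max 20
[19, 10, 21] → max 21
[10, 21, 9] → max 21
[21, 9, 15] → max 21
[9, 15, 22] → max 22
[15, 22, 7] → max 22
[22, 7, 21] → max 22
Minimum of these is 20.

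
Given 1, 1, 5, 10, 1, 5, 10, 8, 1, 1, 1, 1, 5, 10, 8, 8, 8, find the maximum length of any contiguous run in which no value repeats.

[1] len 1
[1] len 1
[1, 5] len 2
[1, 5, 10] len 3
[5, 10, 1] len 3
[10, 1, 5] len 3
[1, 5, 10] len 3
[1, 5, 10, 8] len 4
[5, 10, 8, 1] len 4
[1] len 1
[1] len 1
[1] len 1
[1, 5] len 2
[1, 5, 10] len 3
[1, 5, 10, 8] len 4
[8] len 1
[8] len 1
Longest all-distinct length: 4.

4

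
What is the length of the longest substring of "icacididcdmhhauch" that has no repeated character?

4

[i] len 1
[i, c] len 2
[i, c, a] len 3
[a, c] len 2
[a, c, i] len 3
[a, c, i, d] len 4
[d, i] len 2
[i, d] len 2
[i, d, c] len 3
[c, d] len 2
[c, d, m] len 3
[c, d, m, h] len 4
[h] len 1
[h, a] len 2
[h, a, u] len 3
[h, a, u, c] len 4
[a, u, c, h] len 4
Longest all-distinct length: 4.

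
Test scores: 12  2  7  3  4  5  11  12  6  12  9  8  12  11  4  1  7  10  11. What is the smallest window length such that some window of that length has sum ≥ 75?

add 12: running sum 12 < 75
add 2: running sum 14 < 75
add 7: running sum 21 < 75
add 3: running sum 24 < 75
add 4: running sum 28 < 75
add 5: running sum 33 < 75
add 11: running sum 44 < 75
add 12: running sum 56 < 75
add 6: running sum 62 < 75
add 12: running sum 74 < 75
end 10: [12, 2, 7, 3, 4, 5, 11, 12, 6, 12, 9] sum 83, len 11
end 11: [7, 3, 4, 5, 11, 12, 6, 12, 9, 8] sum 77, len 10
end 12: [5, 11, 12, 6, 12, 9, 8, 12] sum 75, len 8
end 13: [11, 12, 6, 12, 9, 8, 12, 11] sum 81, len 8
end 14: [11, 12, 6, 12, 9, 8, 12, 11, 4] sum 85, len 9
end 15: [12, 6, 12, 9, 8, 12, 11, 4, 1] sum 75, len 9
end 16: [12, 6, 12, 9, 8, 12, 11, 4, 1, 7] sum 82, len 10
end 17: [6, 12, 9, 8, 12, 11, 4, 1, 7, 10] sum 80, len 10
end 18: [12, 9, 8, 12, 11, 4, 1, 7, 10, 11] sum 85, len 10
Shortest qualifying length: 8.

8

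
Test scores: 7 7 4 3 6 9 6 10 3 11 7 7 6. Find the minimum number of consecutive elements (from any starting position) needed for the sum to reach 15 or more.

2

add 7: running sum 7 < 15
add 7: running sum 14 < 15
end 2: [7, 7, 4] sum 18, len 3
end 3: [7, 7, 4, 3] sum 21, len 4
end 4: [7, 4, 3, 6] sum 20, len 4
end 5: [6, 9] sum 15, len 2
end 6: [9, 6] sum 15, len 2
end 7: [6, 10] sum 16, len 2
end 8: [6, 10, 3] sum 19, len 3
end 9: [10, 3, 11] sum 24, len 3
end 10: [11, 7] sum 18, len 2
end 11: [11, 7, 7] sum 25, len 3
end 12: [7, 7, 6] sum 20, len 3
Shortest qualifying length: 2.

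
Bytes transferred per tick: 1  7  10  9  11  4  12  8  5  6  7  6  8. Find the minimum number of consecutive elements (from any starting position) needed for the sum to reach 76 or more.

add 1: running sum 1 < 76
add 7: running sum 8 < 76
add 10: running sum 18 < 76
add 9: running sum 27 < 76
add 11: running sum 38 < 76
add 4: running sum 42 < 76
add 12: running sum 54 < 76
add 8: running sum 62 < 76
add 5: running sum 67 < 76
add 6: running sum 73 < 76
end 10: [7, 10, 9, 11, 4, 12, 8, 5, 6, 7] sum 79, len 10
end 11: [10, 9, 11, 4, 12, 8, 5, 6, 7, 6] sum 78, len 10
end 12: [9, 11, 4, 12, 8, 5, 6, 7, 6, 8] sum 76, len 10
Shortest qualifying length: 10.

10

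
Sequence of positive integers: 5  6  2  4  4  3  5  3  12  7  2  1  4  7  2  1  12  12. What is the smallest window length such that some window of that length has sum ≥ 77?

Extend right; whenever the sum reaches 77, record the length and shrink from the left:
add 5: running sum 5 < 77
add 6: running sum 11 < 77
add 2: running sum 13 < 77
add 4: running sum 17 < 77
add 4: running sum 21 < 77
add 3: running sum 24 < 77
add 5: running sum 29 < 77
add 3: running sum 32 < 77
add 12: running sum 44 < 77
add 7: running sum 51 < 77
add 2: running sum 53 < 77
add 1: running sum 54 < 77
add 4: running sum 58 < 77
add 7: running sum 65 < 77
add 2: running sum 67 < 77
add 1: running sum 68 < 77
end 16: [5, 6, 2, 4, 4, 3, 5, 3, 12, 7, 2, 1, 4, 7, 2, 1, 12] sum 80, len 17
end 17: [4, 4, 3, 5, 3, 12, 7, 2, 1, 4, 7, 2, 1, 12, 12] sum 79, len 15
Shortest qualifying length: 15.

15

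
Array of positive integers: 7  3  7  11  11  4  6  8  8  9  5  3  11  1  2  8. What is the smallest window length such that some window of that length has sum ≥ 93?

Extend right; whenever the sum reaches 93, record the length and shrink from the left:
add 7: running sum 7 < 93
add 3: running sum 10 < 93
add 7: running sum 17 < 93
add 11: running sum 28 < 93
add 11: running sum 39 < 93
add 4: running sum 43 < 93
add 6: running sum 49 < 93
add 8: running sum 57 < 93
add 8: running sum 65 < 93
add 9: running sum 74 < 93
add 5: running sum 79 < 93
add 3: running sum 82 < 93
add 11: shortest ending here [7, 3, 7, 11, 11, 4, 6, 8, 8, 9, 5, 3, 11] sum 93, len 13
add 1: shortest ending here [7, 3, 7, 11, 11, 4, 6, 8, 8, 9, 5, 3, 11, 1] sum 94, len 14
add 2: shortest ending here [7, 3, 7, 11, 11, 4, 6, 8, 8, 9, 5, 3, 11, 1, 2] sum 96, len 15
add 8: shortest ending here [7, 11, 11, 4, 6, 8, 8, 9, 5, 3, 11, 1, 2, 8] sum 94, len 14
Shortest qualifying length: 13.

13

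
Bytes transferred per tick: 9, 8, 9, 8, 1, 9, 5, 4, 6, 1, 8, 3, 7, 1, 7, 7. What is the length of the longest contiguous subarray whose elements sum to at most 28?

Extend to the right; shrink from the left whenever the sum exceeds 28:
[9] sum 9 len 1
[9, 8] sum 17 len 2
[9, 8, 9] sum 26 len 3
[8, 9, 8] sum 25 len 3
[8, 9, 8, 1] sum 26 len 4
[9, 8, 1, 9] sum 27 len 4
[8, 1, 9, 5] sum 23 len 4
[8, 1, 9, 5, 4] sum 27 len 5
[1, 9, 5, 4, 6] sum 25 len 5
[1, 9, 5, 4, 6, 1] sum 26 len 6
[5, 4, 6, 1, 8] sum 24 len 5
[5, 4, 6, 1, 8, 3] sum 27 len 6
[6, 1, 8, 3, 7] sum 25 len 5
[6, 1, 8, 3, 7, 1] sum 26 len 6
[1, 8, 3, 7, 1, 7] sum 27 len 6
[3, 7, 1, 7, 7] sum 25 len 5
Longest length seen: 6.

6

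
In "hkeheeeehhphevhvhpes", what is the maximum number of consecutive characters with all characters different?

[h] len 1
[h, k] len 2
[h, k, e] len 3
[k, e, h] len 3
[h, e] len 2
[e] len 1
[e] len 1
[e] len 1
[e, h] len 2
[h] len 1
[h, p] len 2
[p, h] len 2
[p, h, e] len 3
[p, h, e, v] len 4
[e, v, h] len 3
[h, v] len 2
[v, h] len 2
[v, h, p] len 3
[v, h, p, e] len 4
[v, h, p, e, s] len 5
Longest all-distinct length: 5.

5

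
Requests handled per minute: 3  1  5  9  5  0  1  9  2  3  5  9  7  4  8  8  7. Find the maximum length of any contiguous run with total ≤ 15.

5

[3] sum 3 len 1
[3, 1] sum 4 len 2
[3, 1, 5] sum 9 len 3
[1, 5, 9] sum 15 len 3
[9, 5] sum 14 len 2
[9, 5, 0] sum 14 len 3
[9, 5, 0, 1] sum 15 len 4
[5, 0, 1, 9] sum 15 len 4
[0, 1, 9, 2] sum 12 len 4
[0, 1, 9, 2, 3] sum 15 len 5
[2, 3, 5] sum 10 len 3
[5, 9] sum 14 len 2
[7] sum 7 len 1
[7, 4] sum 11 len 2
[4, 8] sum 12 len 2
[8] sum 8 len 1
[8, 7] sum 15 len 2
Longest length seen: 5.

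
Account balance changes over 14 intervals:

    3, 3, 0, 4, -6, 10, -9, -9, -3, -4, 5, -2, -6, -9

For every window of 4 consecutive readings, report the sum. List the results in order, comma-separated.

10, 1, 8, -1, -14, -11, -25, -11, -4, -7, -12

Sliding a size-4 window across the 14 values:
(3, 3, 0, 4) → sum 10
(3, 0, 4, -6) → sum 1
(0, 4, -6, 10) → sum 8
(4, -6, 10, -9) → sum -1
(-6, 10, -9, -9) → sum -14
(10, -9, -9, -3) → sum -11
(-9, -9, -3, -4) → sum -25
(-9, -3, -4, 5) → sum -11
(-3, -4, 5, -2) → sum -4
(-4, 5, -2, -6) → sum -7
(5, -2, -6, -9) → sum -12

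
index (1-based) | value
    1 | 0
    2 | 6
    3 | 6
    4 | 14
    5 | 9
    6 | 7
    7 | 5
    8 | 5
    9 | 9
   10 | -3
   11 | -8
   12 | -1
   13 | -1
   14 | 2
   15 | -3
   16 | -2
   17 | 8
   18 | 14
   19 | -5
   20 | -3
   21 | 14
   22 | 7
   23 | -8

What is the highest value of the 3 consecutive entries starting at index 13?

Elements at indices 13..15: -1, 2, -3
max(-1, 2, -3) = 2

2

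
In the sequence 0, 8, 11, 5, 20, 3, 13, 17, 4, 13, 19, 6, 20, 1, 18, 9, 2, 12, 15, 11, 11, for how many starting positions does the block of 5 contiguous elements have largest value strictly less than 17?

2

(0, 8, 11, 5, 20) → max 20
(8, 11, 5, 20, 3) → max 20
(11, 5, 20, 3, 13) → max 20
(5, 20, 3, 13, 17) → max 20
(20, 3, 13, 17, 4) → max 20
(3, 13, 17, 4, 13) → max 17
(13, 17, 4, 13, 19) → max 19
(17, 4, 13, 19, 6) → max 19
(4, 13, 19, 6, 20) → max 20
(13, 19, 6, 20, 1) → max 20
(19, 6, 20, 1, 18) → max 20
(6, 20, 1, 18, 9) → max 20
(20, 1, 18, 9, 2) → max 20
(1, 18, 9, 2, 12) → max 18
(18, 9, 2, 12, 15) → max 18
(9, 2, 12, 15, 11) → max 15  < 17 ✓
(2, 12, 15, 11, 11) → max 15  < 17 ✓
2 windows satisfy the condition.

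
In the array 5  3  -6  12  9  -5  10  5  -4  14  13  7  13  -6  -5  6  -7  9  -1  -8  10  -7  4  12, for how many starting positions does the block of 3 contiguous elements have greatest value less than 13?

16

5 3 -6 → max 5  < 13 ✓
3 -6 12 → max 12  < 13 ✓
-6 12 9 → max 12  < 13 ✓
12 9 -5 → max 12  < 13 ✓
9 -5 10 → max 10  < 13 ✓
-5 10 5 → max 10  < 13 ✓
10 5 -4 → max 10  < 13 ✓
5 -4 14 → max 14
-4 14 13 → max 14
14 13 7 → max 14
13 7 13 → max 13
7 13 -6 → max 13
13 -6 -5 → max 13
-6 -5 6 → max 6  < 13 ✓
-5 6 -7 → max 6  < 13 ✓
6 -7 9 → max 9  < 13 ✓
-7 9 -1 → max 9  < 13 ✓
9 -1 -8 → max 9  < 13 ✓
-1 -8 10 → max 10  < 13 ✓
-8 10 -7 → max 10  < 13 ✓
10 -7 4 → max 10  < 13 ✓
-7 4 12 → max 12  < 13 ✓
16 windows satisfy the condition.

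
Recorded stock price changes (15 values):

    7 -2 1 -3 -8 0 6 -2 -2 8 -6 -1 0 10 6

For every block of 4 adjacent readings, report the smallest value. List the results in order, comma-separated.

(7, -2, 1, -3) → min -3
(-2, 1, -3, -8) → min -8
(1, -3, -8, 0) → min -8
(-3, -8, 0, 6) → min -8
(-8, 0, 6, -2) → min -8
(0, 6, -2, -2) → min -2
(6, -2, -2, 8) → min -2
(-2, -2, 8, -6) → min -6
(-2, 8, -6, -1) → min -6
(8, -6, -1, 0) → min -6
(-6, -1, 0, 10) → min -6
(-1, 0, 10, 6) → min -1

-3, -8, -8, -8, -8, -2, -2, -6, -6, -6, -6, -1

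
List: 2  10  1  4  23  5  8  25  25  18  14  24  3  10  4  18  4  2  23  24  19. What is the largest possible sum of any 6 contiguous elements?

(2, 10, 1, 4, 23, 5) → sum 45
(10, 1, 4, 23, 5, 8) → sum 51
(1, 4, 23, 5, 8, 25) → sum 66
(4, 23, 5, 8, 25, 25) → sum 90
(23, 5, 8, 25, 25, 18) → sum 104
(5, 8, 25, 25, 18, 14) → sum 95
(8, 25, 25, 18, 14, 24) → sum 114
(25, 25, 18, 14, 24, 3) → sum 109
(25, 18, 14, 24, 3, 10) → sum 94
(18, 14, 24, 3, 10, 4) → sum 73
(14, 24, 3, 10, 4, 18) → sum 73
(24, 3, 10, 4, 18, 4) → sum 63
(3, 10, 4, 18, 4, 2) → sum 41
(10, 4, 18, 4, 2, 23) → sum 61
(4, 18, 4, 2, 23, 24) → sum 75
(18, 4, 2, 23, 24, 19) → sum 90
Largest of these is 114.

114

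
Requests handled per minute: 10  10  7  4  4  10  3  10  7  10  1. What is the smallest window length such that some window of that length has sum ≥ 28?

4

add 10: running sum 10 < 28
add 10: running sum 20 < 28
add 7: running sum 27 < 28
add 4: shortest ending here [10, 10, 7, 4] sum 31, len 4
add 4: shortest ending here [10, 10, 7, 4, 4] sum 35, len 5
add 10: shortest ending here [10, 7, 4, 4, 10] sum 35, len 5
add 3: shortest ending here [7, 4, 4, 10, 3] sum 28, len 5
add 10: shortest ending here [4, 4, 10, 3, 10] sum 31, len 5
add 7: shortest ending here [10, 3, 10, 7] sum 30, len 4
add 10: shortest ending here [3, 10, 7, 10] sum 30, len 4
add 1: shortest ending here [10, 7, 10, 1] sum 28, len 4
Shortest qualifying length: 4.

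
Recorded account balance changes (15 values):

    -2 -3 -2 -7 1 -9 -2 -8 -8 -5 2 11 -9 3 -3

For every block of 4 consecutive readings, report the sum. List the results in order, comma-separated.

[-2, -3, -2, -7] → sum -14
[-3, -2, -7, 1] → sum -11
[-2, -7, 1, -9] → sum -17
[-7, 1, -9, -2] → sum -17
[1, -9, -2, -8] → sum -18
[-9, -2, -8, -8] → sum -27
[-2, -8, -8, -5] → sum -23
[-8, -8, -5, 2] → sum -19
[-8, -5, 2, 11] → sum 0
[-5, 2, 11, -9] → sum -1
[2, 11, -9, 3] → sum 7
[11, -9, 3, -3] → sum 2

-14, -11, -17, -17, -18, -27, -23, -19, 0, -1, 7, 2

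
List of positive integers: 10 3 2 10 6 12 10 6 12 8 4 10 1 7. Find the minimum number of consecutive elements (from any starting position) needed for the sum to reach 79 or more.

Extend right; whenever the sum reaches 79, record the length and shrink from the left:
add 10: running sum 10 < 79
add 3: running sum 13 < 79
add 2: running sum 15 < 79
add 10: running sum 25 < 79
add 6: running sum 31 < 79
add 12: running sum 43 < 79
add 10: running sum 53 < 79
add 6: running sum 59 < 79
add 12: running sum 71 < 79
end 9: [10, 3, 2, 10, 6, 12, 10, 6, 12, 8] sum 79, len 10
end 10: [10, 3, 2, 10, 6, 12, 10, 6, 12, 8, 4] sum 83, len 11
end 11: [2, 10, 6, 12, 10, 6, 12, 8, 4, 10] sum 80, len 10
end 12: [10, 6, 12, 10, 6, 12, 8, 4, 10, 1] sum 79, len 10
end 13: [10, 6, 12, 10, 6, 12, 8, 4, 10, 1, 7] sum 86, len 11
Shortest qualifying length: 10.

10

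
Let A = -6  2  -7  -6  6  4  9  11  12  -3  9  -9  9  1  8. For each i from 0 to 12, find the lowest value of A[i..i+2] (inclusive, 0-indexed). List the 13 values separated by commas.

Sliding a size-3 window across the 15 values:
(-6, 2, -7) → min -7
(2, -7, -6) → min -7
(-7, -6, 6) → min -7
(-6, 6, 4) → min -6
(6, 4, 9) → min 4
(4, 9, 11) → min 4
(9, 11, 12) → min 9
(11, 12, -3) → min -3
(12, -3, 9) → min -3
(-3, 9, -9) → min -9
(9, -9, 9) → min -9
(-9, 9, 1) → min -9
(9, 1, 8) → min 1

-7, -7, -7, -6, 4, 4, 9, -3, -3, -9, -9, -9, 1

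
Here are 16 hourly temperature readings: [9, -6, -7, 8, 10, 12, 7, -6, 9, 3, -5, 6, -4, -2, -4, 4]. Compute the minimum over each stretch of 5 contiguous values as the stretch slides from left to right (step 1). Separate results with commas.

-7, -7, -7, -6, -6, -6, -6, -6, -5, -5, -5, -4

Sliding a size-5 window across the 16 values:
[9, -6, -7, 8, 10] → min -7
[-6, -7, 8, 10, 12] → min -7
[-7, 8, 10, 12, 7] → min -7
[8, 10, 12, 7, -6] → min -6
[10, 12, 7, -6, 9] → min -6
[12, 7, -6, 9, 3] → min -6
[7, -6, 9, 3, -5] → min -6
[-6, 9, 3, -5, 6] → min -6
[9, 3, -5, 6, -4] → min -5
[3, -5, 6, -4, -2] → min -5
[-5, 6, -4, -2, -4] → min -5
[6, -4, -2, -4, 4] → min -4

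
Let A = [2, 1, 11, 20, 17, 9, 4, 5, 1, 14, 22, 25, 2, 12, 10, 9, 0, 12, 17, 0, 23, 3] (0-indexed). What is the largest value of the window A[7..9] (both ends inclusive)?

14

Elements at indices 7..9: 5, 1, 14
max(5, 1, 14) = 14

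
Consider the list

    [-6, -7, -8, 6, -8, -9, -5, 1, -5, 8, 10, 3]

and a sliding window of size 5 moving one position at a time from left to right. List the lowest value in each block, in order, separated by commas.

-8, -9, -9, -9, -9, -9, -5, -5

-6 -7 -8 6 -8 → min -8
-7 -8 6 -8 -9 → min -9
-8 6 -8 -9 -5 → min -9
6 -8 -9 -5 1 → min -9
-8 -9 -5 1 -5 → min -9
-9 -5 1 -5 8 → min -9
-5 1 -5 8 10 → min -5
1 -5 8 10 3 → min -5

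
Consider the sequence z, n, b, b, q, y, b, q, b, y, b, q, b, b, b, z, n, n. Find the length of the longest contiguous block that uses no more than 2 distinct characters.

[z] 1 distinct, len 1
[z, n] 2 distinct, len 2
[n, b] 2 distinct, len 2
[n, b, b] 2 distinct, len 3
[b, b, q] 2 distinct, len 3
[q, y] 2 distinct, len 2
[y, b] 2 distinct, len 2
[b, q] 2 distinct, len 2
[b, q, b] 2 distinct, len 3
[b, y] 2 distinct, len 2
[b, y, b] 2 distinct, len 3
[b, q] 2 distinct, len 2
[b, q, b] 2 distinct, len 3
[b, q, b, b] 2 distinct, len 4
[b, q, b, b, b] 2 distinct, len 5
[b, b, b, z] 2 distinct, len 4
[z, n] 2 distinct, len 2
[z, n, n] 2 distinct, len 3
Longest length with ≤2 distinct: 5.

5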